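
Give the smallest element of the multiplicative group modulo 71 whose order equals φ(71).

φ(71) = 71 − 1 = 70 = 2 · 5 · 7.
Test candidates g = 2, 3, … against the prime factors q ∈ {2, 5, 7} of φ(71): g is a generator iff g^(70/q) ≢ 1 for every such q.
g = 2: 2^35 ≡ 1 — hits 1, so not a primitive root.
g = 3: 3^35 ≡ 1 — hits 1, so not a primitive root.
g = 4: 4^35 ≡ 1 — hits 1, so not a primitive root.
g = 5: 5^35 ≡ 1 — hits 1, so not a primitive root.
g = 6: 6^35 ≡ 1 — hits 1, so not a primitive root.
g = 7: 7^35 ≡ 70; 7^14 ≡ 54; 7^10 ≡ 45 — none is 1, so 7 is a primitive root.
Hence the least primitive root of 71 is 7.

7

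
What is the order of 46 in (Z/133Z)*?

6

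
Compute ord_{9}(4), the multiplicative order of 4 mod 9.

3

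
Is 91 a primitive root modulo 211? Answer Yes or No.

Yes

φ(211) = 211 − 1 = 210 = 2 · 3 · 5 · 7.
An element g generates (Z/211Z)^× iff g^(210/q) ≢ 1 (mod 211) for each prime q ∈ {2, 3, 5, 7}.
91^105 ≡ 210 (mod 211)  [q = 2: ≢ 1 ✓]
91^70 ≡ 196 (mod 211)  [q = 3: ≢ 1 ✓]
91^42 ≡ 188 (mod 211)  [q = 5: ≢ 1 ✓]
91^30 ≡ 144 (mod 211)  [q = 7: ≢ 1 ✓]
None equal 1, so ord_211(91) = 210: 91 is a primitive root.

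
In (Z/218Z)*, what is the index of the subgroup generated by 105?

ord(105) | φ(218) = φ(2)·φ(109) = 1·108 = 108 = 2^2 · 3^3.
Divisors of 108: 1, 2, 3, 4, 6, 9, 12, 18, 27, 36, 54, 108.
Evaluate successive powers at the divisors of 108:
105^1 ≡ 105
105^2 ≡ 125
105^3 ≡ 45
105^4 ≡ 147
105^6 ≡ 63
105^9 ≡ 1
The order of 105 is 9, so the subgroup it generates has 9 elements.
Index = |(Z/218Z)^×| / |⟨105⟩| = 108 / 9 = 12.

12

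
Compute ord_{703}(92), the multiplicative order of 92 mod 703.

36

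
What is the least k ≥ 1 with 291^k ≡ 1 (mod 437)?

By Lagrange's theorem, ord_437(291) divides φ(437) = φ(19·23) = (19−1)·(23−1) = 18·22 = 396 = 2^2 · 3^2 · 11.
Divisors of 396: 1, 2, 3, 4, 6, 9, 11, 12, 18, 22, 33, 36, 44, 66, 99, 132, 198, 396.
Compute 291^d (mod 437) for the divisors d until we hit 1:
291^1 ≡ 291
291^2 ≡ 340
291^3 ≡ 178
291^4 ≡ 232
291^6 ≡ 220
291^9 ≡ 267
291^11 ≡ 321
291^12 ≡ 330
291^18 ≡ 58
291^22 ≡ 346
291^33 ≡ 68
291^36 ≡ 305
291^44 ≡ 415
291^66 ≡ 254
291^99 ≡ 229
291^132 ≡ 277
291^198 ≡ 1
The smallest such exponent is 198, so the order of 291 is 198.

198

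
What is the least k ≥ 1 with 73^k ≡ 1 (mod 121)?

110

By Lagrange's theorem, ord_121(73) divides φ(121) = φ(11^2) = 11·(11−1) = 110 = 2 · 5 · 11.
Divisors of 110: 1, 2, 5, 10, 11, 22, 55, 110.
Compute 73^d (mod 121) for the divisors d until we hit 1:
73^1 ≡ 73 (mod 121)
73^2 ≡ 5 (mod 121)
73^5 ≡ 10 (mod 121)
73^10 ≡ 100 (mod 121)
73^11 ≡ 40 (mod 121)
73^22 ≡ 27 (mod 121)
73^55 ≡ 120 (mod 121)
73^110 ≡ 1 (mod 121) ✓
The smallest such exponent is 110, so the order of 73 is 110.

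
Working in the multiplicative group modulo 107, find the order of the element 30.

53

Since 30 ∈ (Z/107Z)^×, its order divides φ(107) = 107 − 1 = 106 = 2 · 53.
Divisors of 106: 1, 2, 53, 106.
Evaluate successive powers at the divisors of 106:
30^1 ≡ 30 (mod 107)
30^2 ≡ 44 (mod 107)
30^53 ≡ 1 (mod 107) ✓
Therefore the multiplicative order of 30 modulo 107 is 53.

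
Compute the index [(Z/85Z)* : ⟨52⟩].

16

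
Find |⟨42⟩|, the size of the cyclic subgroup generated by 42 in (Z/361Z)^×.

Since 42 ∈ (Z/361Z)^×, its order divides φ(361) = φ(19^2) = 19·(19−1) = 342 = 2 · 3^2 · 19.
Divisors of 342: 1, 2, 3, 6, 9, 18, 19, 38, 57, 114, 171, 342.
Check 42^d mod 361 for each divisor in increasing order:
42^1 ≡ 42 (mod 361)
42^2 ≡ 320 (mod 361)
42^3 ≡ 83 (mod 361)
42^6 ≡ 30 (mod 361)
42^9 ≡ 324 (mod 361)
42^18 ≡ 286 (mod 361)
42^19 ≡ 99 (mod 361)
42^38 ≡ 54 (mod 361)
42^57 ≡ 292 (mod 361)
42^114 ≡ 68 (mod 361)
42^171 ≡ 1 (mod 361) ✓
So ord_361(42) = 171.

171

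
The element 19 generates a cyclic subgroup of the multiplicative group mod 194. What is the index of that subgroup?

3

ord(19) | φ(194) = φ(2)·φ(97) = 1·96 = 96 = 2^5 · 3.
Divisors of 96: 1, 2, 3, 4, 6, 8, 12, 16, 24, 32, 48, 96.
Check 19^d mod 194 for each divisor in increasing order:
19^1 ≡ 19
19^2 ≡ 167
19^3 ≡ 69
19^4 ≡ 147
19^6 ≡ 105
19^8 ≡ 75
19^12 ≡ 161
19^16 ≡ 193
19^24 ≡ 119
19^32 ≡ 1
Thus |⟨19⟩| = ord(19) = 32.
Index = |(Z/194Z)^×| / |⟨19⟩| = 96 / 32 = 3.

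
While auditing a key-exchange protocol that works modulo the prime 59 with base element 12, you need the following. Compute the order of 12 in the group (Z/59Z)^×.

29

By Lagrange's theorem, ord_59(12) divides φ(59) = 59 − 1 = 58 = 2 · 29.
Divisors of 58: 1, 2, 29, 58.
Evaluate successive powers at the divisors of 58:
12^1 ≡ 12
12^2 ≡ 26
12^29 ≡ 1
Hence ord(12) = 29.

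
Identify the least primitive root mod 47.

φ(47) = 47 − 1 = 46 = 2 · 23.
Test candidates g = 2, 3, … against the prime factors q ∈ {2, 23} of φ(47): g is a generator iff g^(46/q) ≢ 1 for every such q.
g = 2: 2^23 ≡ 1 — hits 1, so not a primitive root.
g = 3: 3^23 ≡ 1 — hits 1, so not a primitive root.
g = 4: 4^23 ≡ 1 — hits 1, so not a primitive root.
g = 5: 5^23 ≡ 46; 5^2 ≡ 25 — none is 1, so 5 is a primitive root.
So 5 is the smallest generator of (Z/47Z)^×.

5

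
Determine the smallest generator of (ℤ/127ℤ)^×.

3

φ(127) = 127 − 1 = 126 = 2 · 3^2 · 7.
g is a primitive root iff g^(126/q) ≢ 1 (mod 127) for each prime q ∈ {2, 3, 7}.
g = 2: 2^63 ≡ 1 — hits 1, so not a primitive root.
g = 3: 3^63 ≡ 126; 3^42 ≡ 107; 3^18 ≡ 4 — none is 1, so 3 is a primitive root.
So 3 is the smallest generator of (Z/127Z)^×.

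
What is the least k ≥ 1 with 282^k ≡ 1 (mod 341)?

Since 282 ∈ (Z/341Z)^×, its order divides φ(341) = φ(11·31) = (11−1)·(31−1) = 10·30 = 300 = 2^2 · 3 · 5^2.
Divisors of 300: 1, 2, 3, 4, 5, 6, 10, 12, 15, 20, 25, 30, 50, 60, 75, 100, 150, 300.
Evaluate successive powers at the divisors of 300:
282^1 ≡ 282
282^2 ≡ 71
282^3 ≡ 244
282^4 ≡ 267
282^5 ≡ 274
282^6 ≡ 202
282^10 ≡ 56
282^12 ≡ 225
282^15 ≡ 340
282^20 ≡ 67
282^25 ≡ 285
282^30 ≡ 1
Therefore the multiplicative order of 282 modulo 341 is 30.

30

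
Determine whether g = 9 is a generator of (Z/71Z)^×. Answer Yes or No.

No

φ(71) = 71 − 1 = 70 = 2 · 5 · 7.
Test 9^(70/q) mod 71 for each prime factor q of 70:
9^35 ≡ 1 (mod 71)  [q = 2: ≡ 1 ✗]
9^14 ≡ 5 (mod 71)  [q = 5: ≢ 1 ✓]
9^10 ≡ 32 (mod 71)  [q = 7: ≢ 1 ✓]
Since 9^35 ≡ 1, the order of 9 divides 35 < 70, so 9 is not a primitive root.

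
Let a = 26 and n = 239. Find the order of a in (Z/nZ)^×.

238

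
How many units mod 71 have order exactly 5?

φ(71) = 71 − 1 = 70 = 2 · 5 · 7.
(Z/71Z)^× is cyclic (|G| = 70); a cyclic group of order m has exactly φ(d) elements of each order d | m, and none otherwise.
5 | 70, and φ(5) = 5 − 1 = 4.

4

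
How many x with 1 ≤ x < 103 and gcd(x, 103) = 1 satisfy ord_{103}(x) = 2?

φ(103) = 103 − 1 = 102 = 2 · 3 · 17.
Since (Z/103Z)^× is cyclic of order 102, the number of elements of order d is φ(d) when d | 102 and 0 otherwise.
2 | 102, and φ(2) = 2 − 1 = 1.

1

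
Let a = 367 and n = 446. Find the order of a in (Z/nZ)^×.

111

Since 367 ∈ (Z/446Z)^×, its order divides φ(446) = φ(2)·φ(223) = 1·222 = 222 = 2 · 3 · 37.
Divisors of 222: 1, 2, 3, 6, 37, 74, 111, 222.
Compute 367^d (mod 446) for the divisors d until we hit 1:
367^1 ≡ 367
367^2 ≡ 443
367^3 ≡ 237
367^6 ≡ 419
367^37 ≡ 183
367^74 ≡ 39
367^111 ≡ 1
Hence ord(367) = 111.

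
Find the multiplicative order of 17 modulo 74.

Since 17 ∈ (Z/74Z)^×, its order divides φ(74) = φ(2)·φ(37) = 1·36 = 36 = 2^2 · 3^2.
Divisors of 36: 1, 2, 3, 4, 6, 9, 12, 18, 36.
Compute 17^d (mod 74) for the divisors d until we hit 1:
17^1 ≡ 17
17^2 ≡ 67
17^3 ≡ 29
17^4 ≡ 49
17^6 ≡ 27
17^9 ≡ 43
17^12 ≡ 63
17^18 ≡ 73
17^36 ≡ 1
So ord_74(17) = 36.

36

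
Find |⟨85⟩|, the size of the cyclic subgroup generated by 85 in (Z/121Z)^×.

110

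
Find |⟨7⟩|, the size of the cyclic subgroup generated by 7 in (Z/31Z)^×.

The order of 7 must divide φ(31) = 31 − 1 = 30 = 2 · 3 · 5.
Divisors of 30: 1, 2, 3, 5, 6, 10, 15, 30.
Test each divisor d:
7^1 ≡ 7
7^2 ≡ 18
7^3 ≡ 2
7^5 ≡ 5
7^6 ≡ 4
7^10 ≡ 25
7^15 ≡ 1
Therefore the multiplicative order of 7 modulo 31 is 15.

15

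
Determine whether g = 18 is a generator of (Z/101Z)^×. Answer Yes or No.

φ(101) = 101 − 1 = 100 = 2^2 · 5^2.
18 is a primitive root mod 101 iff 18^(φ(101)/q) ≢ 1 for every prime q | φ(101), i.e. q ∈ {2, 5}.
18^50 ≡ 100 (mod 101)  [q = 2: ≢ 1 ✓]
18^20 ≡ 84 (mod 101)  [q = 5: ≢ 1 ✓]
None equal 1, so ord_101(18) = 100: 18 is a primitive root.

Yes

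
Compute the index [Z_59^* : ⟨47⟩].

1

By Lagrange's theorem, ord_59(47) divides φ(59) = 59 − 1 = 58 = 2 · 29.
Divisors of 58: 1, 2, 29, 58.
Test each divisor d:
47^1 ≡ 47
47^2 ≡ 26
47^29 ≡ 58
47^58 ≡ 1
So ord_59(47) = 58, hence |⟨47⟩| = 58.
Index = |(Z/59Z)^×| / |⟨47⟩| = 58 / 58 = 1.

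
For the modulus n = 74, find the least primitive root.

φ(74) = φ(2)·φ(37) = 1·36 = 36 = 2^2 · 3^2.
Test candidates g = 2, 3, … against the prime factors q ∈ {2, 3} of φ(74): g is a generator iff g^(36/q) ≢ 1 for every such q.
g = 2: gcd(2, 74) = 2 > 1, not a unit — skip.
g = 3: 3^18 ≡ 1 — hits 1, so not a primitive root.
g = 4: gcd(4, 74) = 2 > 1, not a unit — skip.
g = 5: 5^18 ≡ 73; 5^12 ≡ 47 — none is 1, so 5 is a primitive root.
The smallest primitive root modulo 74 is 5.

5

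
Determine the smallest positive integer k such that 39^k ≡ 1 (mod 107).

53

Since 39 ∈ (Z/107Z)^×, its order divides φ(107) = 107 − 1 = 106 = 2 · 53.
Divisors of 106: 1, 2, 53, 106.
Evaluate successive powers at the divisors of 106:
39^1 ≡ 39 (mod 107)
39^2 ≡ 23 (mod 107)
39^53 ≡ 1 (mod 107) ✓
So ord_107(39) = 53.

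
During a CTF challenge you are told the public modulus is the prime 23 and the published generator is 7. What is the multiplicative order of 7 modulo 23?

22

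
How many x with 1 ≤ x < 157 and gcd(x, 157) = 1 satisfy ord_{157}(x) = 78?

24

φ(157) = 157 − 1 = 156 = 2^2 · 3 · 13.
(Z/157Z)^× is cyclic (|G| = 156); a cyclic group of order m has exactly φ(d) elements of each order d | m, and none otherwise.
78 = 2 · 3 · 13 divides 156, and φ(78) = 24.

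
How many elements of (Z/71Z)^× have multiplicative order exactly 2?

1

φ(71) = 71 − 1 = 70 = 2 · 5 · 7.
Since (Z/71Z)^× is cyclic of order 70, the number of elements of order d is φ(d) when d | 70 and 0 otherwise.
2 | 70, and φ(2) = 2 − 1 = 1.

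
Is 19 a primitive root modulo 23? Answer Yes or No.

Yes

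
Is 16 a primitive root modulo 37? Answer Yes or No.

No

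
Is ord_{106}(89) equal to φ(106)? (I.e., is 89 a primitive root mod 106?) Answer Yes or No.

No

φ(106) = φ(2)·φ(53) = 1·52 = 52 = 2^2 · 13.
An element g generates (Z/106Z)^× iff g^(52/q) ≢ 1 (mod 106) for each prime q ∈ {2, 13}.
89^26 ≡ 1 (mod 106)  [q = 2: ≡ 1 ✗]
89^4 ≡ 99 (mod 106)  [q = 13: ≢ 1 ✓]
89^26 ≡ 1 shows ord(89) | 26, strictly less than φ(106); not a primitive root.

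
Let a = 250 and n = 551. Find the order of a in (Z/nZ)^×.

252

Since 250 ∈ (Z/551Z)^×, its order divides φ(551) = φ(19·29) = (19−1)·(29−1) = 18·28 = 504 = 2^3 · 3^2 · 7.
Divisors of 504: 1, 2, 3, 4, 6, 7, 8, 9, 12, 14, 18, 21, 24, 28, 36, 42, 56, 63, 72, 84, 126, 168, 252, 504.
Compute 250^d (mod 551) for the divisors d until we hit 1:
250^1 ≡ 250
250^2 ≡ 237
250^3 ≡ 293
250^4 ≡ 518
250^6 ≡ 444
250^7 ≡ 249
250^8 ≡ 538
250^9 ≡ 56
250^12 ≡ 429
250^14 ≡ 289
250^18 ≡ 381
250^21 ≡ 331
250^24 ≡ 7
250^28 ≡ 320
250^36 ≡ 248
250^42 ≡ 463
250^56 ≡ 465
250^63 ≡ 75
250^72 ≡ 343
250^84 ≡ 30
250^126 ≡ 115
250^168 ≡ 349
250^252 ≡ 1
The smallest such exponent is 252, so the order of 250 is 252.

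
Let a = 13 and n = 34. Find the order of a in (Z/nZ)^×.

4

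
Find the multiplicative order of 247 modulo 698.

116

The order of 247 must divide φ(698) = φ(2)·φ(349) = 1·348 = 348 = 2^2 · 3 · 29.
Divisors of 348: 1, 2, 3, 4, 6, 12, 29, 58, 87, 116, 174, 348.
Check 247^d mod 698 for each divisor in increasing order:
247^1 ≡ 247 (mod 698)
247^2 ≡ 283 (mod 698)
247^3 ≡ 101 (mod 698)
247^4 ≡ 517 (mod 698)
247^6 ≡ 429 (mod 698)
247^12 ≡ 467 (mod 698)
247^29 ≡ 213 (mod 698)
247^58 ≡ 697 (mod 698)
247^87 ≡ 485 (mod 698)
247^116 ≡ 1 (mod 698) ✓
Therefore the multiplicative order of 247 modulo 698 is 116.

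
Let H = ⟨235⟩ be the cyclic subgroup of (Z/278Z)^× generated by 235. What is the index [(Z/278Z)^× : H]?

46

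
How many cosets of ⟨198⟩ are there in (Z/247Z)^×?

36

ord(198) | φ(247) = φ(13·19) = (13−1)·(19−1) = 12·18 = 216 = 2^3 · 3^3.
Divisors of 216: 1, 2, 3, 4, 6, 8, 9, 12, 18, 24, 27, 36, 54, 72, 108, 216.
Compute 198^d (mod 247) for the divisors d until we hit 1:
198^1 ≡ 198
198^2 ≡ 178
198^3 ≡ 170
198^4 ≡ 68
198^6 ≡ 1
So ord_247(198) = 6, hence |⟨198⟩| = 6.
Index = |(Z/247Z)^×| / |⟨198⟩| = 216 / 6 = 36.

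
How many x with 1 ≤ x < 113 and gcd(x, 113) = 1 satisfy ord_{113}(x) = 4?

φ(113) = 113 − 1 = 112 = 2^4 · 7.
(Z/113Z)^× is cyclic (|G| = 112); a cyclic group of order m has exactly φ(d) elements of each order d | m, and none otherwise.
4 = 2^2 divides 112, and φ(4) = 2.

2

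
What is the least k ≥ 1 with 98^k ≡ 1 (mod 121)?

22

Since 98 ∈ (Z/121Z)^×, its order divides φ(121) = φ(11^2) = 11·(11−1) = 110 = 2 · 5 · 11.
Divisors of 110: 1, 2, 5, 10, 11, 22, 55, 110.
Test each divisor d:
98^1 ≡ 98 (mod 121)
98^2 ≡ 45 (mod 121)
98^5 ≡ 10 (mod 121)
98^10 ≡ 100 (mod 121)
98^11 ≡ 120 (mod 121)
98^22 ≡ 1 (mod 121) ✓
Therefore the multiplicative order of 98 modulo 121 is 22.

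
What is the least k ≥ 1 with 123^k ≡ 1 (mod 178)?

4

ord(123) | φ(178) = φ(2)·φ(89) = 1·88 = 88 = 2^3 · 11.
Divisors of 88: 1, 2, 4, 8, 11, 22, 44, 88.
Evaluate successive powers at the divisors of 88:
123^1 ≡ 123
123^2 ≡ 177
123^4 ≡ 1
Therefore the multiplicative order of 123 modulo 178 is 4.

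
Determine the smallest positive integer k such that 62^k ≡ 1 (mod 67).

11

ord(62) | φ(67) = 67 − 1 = 66 = 2 · 3 · 11.
Divisors of 66: 1, 2, 3, 6, 11, 22, 33, 66.
Check 62^d mod 67 for each divisor in increasing order:
62^1 ≡ 62 (mod 67)
62^2 ≡ 25 (mod 67)
62^3 ≡ 9 (mod 67)
62^6 ≡ 14 (mod 67)
62^11 ≡ 1 (mod 67) ✓
Hence ord(62) = 11.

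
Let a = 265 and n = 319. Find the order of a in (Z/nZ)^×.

14

By Lagrange's theorem, ord_319(265) divides φ(319) = φ(11·29) = (11−1)·(29−1) = 10·28 = 280 = 2^3 · 5 · 7.
Divisors of 280: 1, 2, 4, 5, 7, 8, 10, 14, 20, 28, 35, 40, 56, 70, 140, 280.
Check 265^d mod 319 for each divisor in increasing order:
265^1 ≡ 265 (mod 319)
265^2 ≡ 45 (mod 319)
265^4 ≡ 111 (mod 319)
265^5 ≡ 67 (mod 319)
265^7 ≡ 144 (mod 319)
265^8 ≡ 199 (mod 319)
265^10 ≡ 23 (mod 319)
265^14 ≡ 1 (mod 319) ✓
The smallest such exponent is 14, so the order of 265 is 14.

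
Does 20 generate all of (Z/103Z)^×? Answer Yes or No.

φ(103) = 103 − 1 = 102 = 2 · 3 · 17.
Test 20^(102/q) mod 103 for each prime factor q of 102:
20^51 ≡ 102 (mod 103)  [q = 2: ≢ 1 ✓]
20^34 ≡ 46 (mod 103)  [q = 3: ≢ 1 ✓]
20^6 ≡ 23 (mod 103)  [q = 17: ≢ 1 ✓]
None equal 1, so ord_103(20) = 102: 20 is a primitive root.

Yes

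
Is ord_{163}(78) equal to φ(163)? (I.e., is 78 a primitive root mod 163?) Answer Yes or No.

No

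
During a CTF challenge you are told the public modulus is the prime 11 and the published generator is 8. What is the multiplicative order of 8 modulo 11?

10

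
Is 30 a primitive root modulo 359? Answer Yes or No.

φ(359) = 359 − 1 = 358 = 2 · 179.
It suffices to check that the order of 30 is not a proper divisor of 358: compute 30^(358/q) for q ∈ {2, 179}.
30^179 ≡ 1 (mod 359)  [q = 2: ≡ 1 ✗]
30^2 ≡ 182 (mod 359)  [q = 179: ≢ 1 ✓]
30^179 ≡ 1 shows ord(30) | 179, strictly less than φ(359); not a primitive root.

No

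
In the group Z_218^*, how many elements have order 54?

φ(218) = φ(2)·φ(109) = 1·108 = 108 = 2^2 · 3^3.
Since (Z/218Z)^× is cyclic of order 108, the number of elements of order d is φ(d) when d | 108 and 0 otherwise.
54 = 2 · 3^3 divides 108, and φ(54) = 18.

18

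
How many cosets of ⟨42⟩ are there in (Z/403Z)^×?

12

Since 42 ∈ (Z/403Z)^×, its order divides φ(403) = φ(13·31) = (13−1)·(31−1) = 12·30 = 360 = 2^3 · 3^2 · 5.
Divisors of 360: 1, 2, 3, 4, 5, 6, 8, 9, 10, 12, 15, 18, 20, 24, 30, 36, 40, 45, 60, 72, 90, 120, 180, 360.
Check 42^d mod 403 for each divisor in increasing order:
42^1 ≡ 42 (mod 403)
42^2 ≡ 152 (mod 403)
42^3 ≡ 339 (mod 403)
42^4 ≡ 133 (mod 403)
42^5 ≡ 347 (mod 403)
42^6 ≡ 66 (mod 403)
42^8 ≡ 360 (mod 403)
42^9 ≡ 209 (mod 403)
42^10 ≡ 315 (mod 403)
42^12 ≡ 326 (mod 403)
42^15 ≡ 92 (mod 403)
42^18 ≡ 157 (mod 403)
42^20 ≡ 87 (mod 403)
42^24 ≡ 287 (mod 403)
42^30 ≡ 1 (mod 403) ✓
Thus |⟨42⟩| = ord(42) = 30.
[(Z/403Z)^× : ⟨42⟩] = 360/30 = 12.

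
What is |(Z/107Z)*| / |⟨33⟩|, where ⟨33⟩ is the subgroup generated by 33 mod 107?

ord(33) | φ(107) = 107 − 1 = 106 = 2 · 53.
Divisors of 106: 1, 2, 53, 106.
Evaluate successive powers at the divisors of 106:
33^1 ≡ 33 (mod 107)
33^2 ≡ 19 (mod 107)
33^53 ≡ 1 (mod 107) ✓
The order of 33 is 53, so the subgroup it generates has 53 elements.
Index = |(Z/107Z)^×| / |⟨33⟩| = 106 / 53 = 2.

2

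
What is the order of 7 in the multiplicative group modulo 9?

Since 7 ∈ (Z/9Z)^×, its order divides φ(9) = φ(3^2) = 3·(3−1) = 6 = 2 · 3.
Divisors of 6: 1, 2, 3, 6.
Check 7^d mod 9 for each divisor in increasing order:
7^1 ≡ 7 (mod 9)
7^2 ≡ 4 (mod 9)
7^3 ≡ 1 (mod 9) ✓
Hence ord(7) = 3.

3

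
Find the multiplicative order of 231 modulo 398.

Since 231 ∈ (Z/398Z)^×, its order divides φ(398) = φ(2)·φ(199) = 1·198 = 198 = 2 · 3^2 · 11.
Divisors of 198: 1, 2, 3, 6, 9, 11, 18, 22, 33, 66, 99, 198.
Check 231^d mod 398 for each divisor in increasing order:
231^1 ≡ 231 (mod 398)
231^2 ≡ 29 (mod 398)
231^3 ≡ 331 (mod 398)
231^6 ≡ 111 (mod 398)
231^9 ≡ 125 (mod 398)
231^11 ≡ 43 (mod 398)
231^18 ≡ 103 (mod 398)
231^22 ≡ 257 (mod 398)
231^33 ≡ 305 (mod 398)
231^66 ≡ 291 (mod 398)
231^99 ≡ 1 (mod 398) ✓
So ord_398(231) = 99.

99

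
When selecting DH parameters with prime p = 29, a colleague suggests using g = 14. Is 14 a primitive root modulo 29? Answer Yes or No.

φ(29) = 29 − 1 = 28 = 2^2 · 7.
14 is a primitive root mod 29 iff 14^(φ(29)/q) ≢ 1 for every prime q | φ(29), i.e. q ∈ {2, 7}.
14^14 ≡ 28 (mod 29)  [q = 2: ≢ 1 ✓]
14^4 ≡ 20 (mod 29)  [q = 7: ≢ 1 ✓]
All checks pass, so 14 has order 28 and is a primitive root modulo 29.

Yes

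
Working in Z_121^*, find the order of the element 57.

110

The order of 57 must divide φ(121) = φ(11^2) = 11·(11−1) = 110 = 2 · 5 · 11.
Divisors of 110: 1, 2, 5, 10, 11, 22, 55, 110.
Evaluate successive powers at the divisors of 110:
57^1 ≡ 57 (mod 121)
57^2 ≡ 103 (mod 121)
57^5 ≡ 76 (mod 121)
57^10 ≡ 89 (mod 121)
57^11 ≡ 112 (mod 121)
57^22 ≡ 81 (mod 121)
57^55 ≡ 120 (mod 121)
57^110 ≡ 1 (mod 121) ✓
Therefore the multiplicative order of 57 modulo 121 is 110.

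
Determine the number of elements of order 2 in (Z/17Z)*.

φ(17) = 17 − 1 = 16 = 2^4.
In a cyclic group of order 16, there are φ(d) elements of order d for each divisor d of 16, and zero for non-divisors.
2 | 16, and φ(2) = 2 − 1 = 1.

1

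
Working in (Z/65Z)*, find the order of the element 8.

By Lagrange's theorem, ord_65(8) divides φ(65) = φ(5·13) = (5−1)·(13−1) = 4·12 = 48 = 2^4 · 3.
Divisors of 48: 1, 2, 3, 4, 6, 8, 12, 16, 24, 48.
Evaluate successive powers at the divisors of 48:
8^1 ≡ 8 (mod 65)
8^2 ≡ 64 (mod 65)
8^3 ≡ 57 (mod 65)
8^4 ≡ 1 (mod 65) ✓
The smallest such exponent is 4, so the order of 8 is 4.

4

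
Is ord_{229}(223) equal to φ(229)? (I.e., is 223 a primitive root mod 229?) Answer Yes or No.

Yes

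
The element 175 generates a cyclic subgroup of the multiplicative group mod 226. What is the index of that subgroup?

ord(175) | φ(226) = φ(2)·φ(113) = 1·112 = 112 = 2^4 · 7.
Divisors of 112: 1, 2, 4, 7, 8, 14, 16, 28, 56, 112.
Check 175^d mod 226 for each divisor in increasing order:
175^1 ≡ 175 (mod 226)
175^2 ≡ 115 (mod 226)
175^4 ≡ 117 (mod 226)
175^7 ≡ 157 (mod 226)
175^8 ≡ 129 (mod 226)
175^14 ≡ 15 (mod 226)
175^16 ≡ 143 (mod 226)
175^28 ≡ 225 (mod 226)
175^56 ≡ 1 (mod 226) ✓
So ord_226(175) = 56, hence |⟨175⟩| = 56.
[(Z/226Z)^× : ⟨175⟩] = 112/56 = 2.

2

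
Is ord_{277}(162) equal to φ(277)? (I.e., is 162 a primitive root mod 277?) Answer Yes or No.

Yes

φ(277) = 277 − 1 = 276 = 2^2 · 3 · 23.
Test 162^(276/q) mod 277 for each prime factor q of 276:
162^138 ≡ 276 (mod 277)  [q = 2: ≢ 1 ✓]
162^92 ≡ 160 (mod 277)  [q = 3: ≢ 1 ✓]
162^12 ≡ 175 (mod 277)  [q = 23: ≢ 1 ✓]
All checks pass, so 162 has order 276 and is a primitive root modulo 277.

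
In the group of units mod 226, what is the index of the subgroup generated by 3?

Since 3 ∈ (Z/226Z)^×, its order divides φ(226) = φ(2)·φ(113) = 1·112 = 112 = 2^4 · 7.
Divisors of 112: 1, 2, 4, 7, 8, 14, 16, 28, 56, 112.
Test each divisor d:
3^1 ≡ 3
3^2 ≡ 9
3^4 ≡ 81
3^7 ≡ 153
3^8 ≡ 7
3^14 ≡ 131
3^16 ≡ 49
3^28 ≡ 211
3^56 ≡ 225
3^112 ≡ 1
So ord_226(3) = 112, hence |⟨3⟩| = 112.
Index = |(Z/226Z)^×| / |⟨3⟩| = 112 / 112 = 1.

1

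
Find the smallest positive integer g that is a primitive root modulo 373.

2

φ(373) = 373 − 1 = 372 = 2^2 · 3 · 31.
Test candidates g = 2, 3, … against the prime factors q ∈ {2, 3, 31} of φ(373): g is a generator iff g^(372/q) ≢ 1 for every such q.
g = 2: 2^186 ≡ 372; 2^124 ≡ 284; 2^12 ≡ 366 — none is 1, so 2 is a primitive root.
The smallest primitive root modulo 373 is 2.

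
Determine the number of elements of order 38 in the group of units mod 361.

18

φ(361) = φ(19^2) = 19·(19−1) = 342 = 2 · 3^2 · 19.
(Z/361Z)^× is cyclic (|G| = 342); a cyclic group of order m has exactly φ(d) elements of each order d | m, and none otherwise.
38 = 2 · 19 divides 342, and φ(38) = 18.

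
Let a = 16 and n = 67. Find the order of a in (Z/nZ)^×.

Since 16 ∈ (Z/67Z)^×, its order divides φ(67) = 67 − 1 = 66 = 2 · 3 · 11.
Divisors of 66: 1, 2, 3, 6, 11, 22, 33, 66.
Check 16^d mod 67 for each divisor in increasing order:
16^1 ≡ 16
16^2 ≡ 55
16^3 ≡ 9
16^6 ≡ 14
16^11 ≡ 29
16^22 ≡ 37
16^33 ≡ 1
Therefore the multiplicative order of 16 modulo 67 is 33.

33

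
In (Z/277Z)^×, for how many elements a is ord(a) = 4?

φ(277) = 277 − 1 = 276 = 2^2 · 3 · 23.
Since (Z/277Z)^× is cyclic of order 276, the number of elements of order d is φ(d) when d | 276 and 0 otherwise.
4 = 2^2 divides 276, and φ(4) = 2.

2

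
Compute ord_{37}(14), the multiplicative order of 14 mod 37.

By Lagrange's theorem, ord_37(14) divides φ(37) = 37 − 1 = 36 = 2^2 · 3^2.
Divisors of 36: 1, 2, 3, 4, 6, 9, 12, 18, 36.
Evaluate successive powers at the divisors of 36:
14^1 ≡ 14 (mod 37)
14^2 ≡ 11 (mod 37)
14^3 ≡ 6 (mod 37)
14^4 ≡ 10 (mod 37)
14^6 ≡ 36 (mod 37)
14^9 ≡ 31 (mod 37)
14^12 ≡ 1 (mod 37) ✓
The smallest such exponent is 12, so the order of 14 is 12.

12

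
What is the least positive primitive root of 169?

φ(169) = φ(13^2) = 13·(13−1) = 156 = 2^2 · 3 · 13.
Test candidates g = 2, 3, … against the prime factors q ∈ {2, 3, 13} of φ(169): g is a generator iff g^(156/q) ≢ 1 for every such q.
g = 2: 2^78 ≡ 168; 2^52 ≡ 146; 2^12 ≡ 40 — none is 1, so 2 is a primitive root.
So 2 is the smallest generator of (Z/169Z)^×.

2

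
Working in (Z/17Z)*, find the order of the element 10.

The order of 10 must divide φ(17) = 17 − 1 = 16 = 2^4.
Divisors of 16: 1, 2, 4, 8, 16.
Compute 10^d (mod 17) for the divisors d until we hit 1:
10^1 ≡ 10 (mod 17)
10^2 ≡ 15 (mod 17)
10^4 ≡ 4 (mod 17)
10^8 ≡ 16 (mod 17)
10^16 ≡ 1 (mod 17) ✓
So ord_17(10) = 16.

16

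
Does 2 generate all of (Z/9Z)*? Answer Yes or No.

Yes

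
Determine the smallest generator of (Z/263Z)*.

5

φ(263) = 263 − 1 = 262 = 2 · 131.
Test candidates g = 2, 3, … against the prime factors q ∈ {2, 131} of φ(263): g is a generator iff g^(262/q) ≢ 1 for every such q.
g = 2: 2^131 ≡ 1 — hits 1, so not a primitive root.
g = 3: 3^131 ≡ 1 — hits 1, so not a primitive root.
g = 4: 4^131 ≡ 1 — hits 1, so not a primitive root.
g = 5: 5^131 ≡ 262; 5^2 ≡ 25 — none is 1, so 5 is a primitive root.
Hence the least primitive root of 263 is 5.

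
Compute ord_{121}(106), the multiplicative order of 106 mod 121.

Since 106 ∈ (Z/121Z)^×, its order divides φ(121) = φ(11^2) = 11·(11−1) = 110 = 2 · 5 · 11.
Divisors of 110: 1, 2, 5, 10, 11, 22, 55, 110.
Check 106^d mod 121 for each divisor in increasing order:
106^1 ≡ 106
106^2 ≡ 104
106^5 ≡ 21
106^10 ≡ 78
106^11 ≡ 40
106^22 ≡ 27
106^55 ≡ 120
106^110 ≡ 1
Therefore the multiplicative order of 106 modulo 121 is 110.

110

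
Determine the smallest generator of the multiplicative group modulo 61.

φ(61) = 61 − 1 = 60 = 2^2 · 3 · 5.
g is a primitive root iff g^(60/q) ≢ 1 (mod 61) for each prime q ∈ {2, 3, 5}.
g = 2: 2^30 ≡ 60; 2^20 ≡ 47; 2^12 ≡ 9 — none is 1, so 2 is a primitive root.
So 2 is the smallest generator of (Z/61Z)^×.

2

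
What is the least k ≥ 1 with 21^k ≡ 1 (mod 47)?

By Lagrange's theorem, ord_47(21) divides φ(47) = 47 − 1 = 46 = 2 · 23.
Divisors of 46: 1, 2, 23, 46.
Compute 21^d (mod 47) for the divisors d until we hit 1:
21^1 ≡ 21
21^2 ≡ 18
21^23 ≡ 1
The smallest such exponent is 23, so the order of 21 is 23.

23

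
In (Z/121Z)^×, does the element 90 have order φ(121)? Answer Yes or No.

φ(121) = φ(11^2) = 11·(11−1) = 110 = 2 · 5 · 11.
Test 90^(110/q) mod 121 for each prime factor q of 110:
90^55 ≡ 120 (mod 121)  [q = 2: ≢ 1 ✓]
90^22 ≡ 81 (mod 121)  [q = 5: ≢ 1 ✓]
90^10 ≡ 12 (mod 121)  [q = 11: ≢ 1 ✓]
All checks pass, so 90 has order 110 and is a primitive root modulo 121.

Yes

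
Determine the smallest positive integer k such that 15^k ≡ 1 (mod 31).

The order of 15 must divide φ(31) = 31 − 1 = 30 = 2 · 3 · 5.
Divisors of 30: 1, 2, 3, 5, 6, 10, 15, 30.
Check 15^d mod 31 for each divisor in increasing order:
15^1 ≡ 15
15^2 ≡ 8
15^3 ≡ 27
15^5 ≡ 30
15^6 ≡ 16
15^10 ≡ 1
The smallest such exponent is 10, so the order of 15 is 10.

10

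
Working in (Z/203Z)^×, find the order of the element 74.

21

By Lagrange's theorem, ord_203(74) divides φ(203) = φ(7·29) = (7−1)·(29−1) = 6·28 = 168 = 2^3 · 3 · 7.
Divisors of 168: 1, 2, 3, 4, 6, 7, 8, 12, 14, 21, 24, 28, 42, 56, 84, 168.
Test each divisor d:
74^1 ≡ 74 (mod 203)
74^2 ≡ 198 (mod 203)
74^3 ≡ 36 (mod 203)
74^4 ≡ 25 (mod 203)
74^6 ≡ 78 (mod 203)
74^7 ≡ 88 (mod 203)
74^8 ≡ 16 (mod 203)
74^12 ≡ 197 (mod 203)
74^14 ≡ 30 (mod 203)
74^21 ≡ 1 (mod 203) ✓
So ord_203(74) = 21.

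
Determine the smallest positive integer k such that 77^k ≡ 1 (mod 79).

78

The order of 77 must divide φ(79) = 79 − 1 = 78 = 2 · 3 · 13.
Divisors of 78: 1, 2, 3, 6, 13, 26, 39, 78.
Check 77^d mod 79 for each divisor in increasing order:
77^1 ≡ 77
77^2 ≡ 4
77^3 ≡ 71
77^6 ≡ 64
77^13 ≡ 24
77^26 ≡ 23
77^39 ≡ 78
77^78 ≡ 1
So ord_79(77) = 78.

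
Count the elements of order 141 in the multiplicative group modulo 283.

φ(283) = 283 − 1 = 282 = 2 · 3 · 47.
Since (Z/283Z)^× is cyclic of order 282, the number of elements of order d is φ(d) when d | 282 and 0 otherwise.
141 = 3 · 47 divides 282, and φ(141) = 92.

92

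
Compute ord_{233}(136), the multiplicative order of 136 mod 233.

8

Since 136 ∈ (Z/233Z)^×, its order divides φ(233) = 233 − 1 = 232 = 2^3 · 29.
Divisors of 232: 1, 2, 4, 8, 29, 58, 116, 232.
Test each divisor d:
136^1 ≡ 136 (mod 233)
136^2 ≡ 89 (mod 233)
136^4 ≡ 232 (mod 233)
136^8 ≡ 1 (mod 233) ✓
Hence ord(136) = 8.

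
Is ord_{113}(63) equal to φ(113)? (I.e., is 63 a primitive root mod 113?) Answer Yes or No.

No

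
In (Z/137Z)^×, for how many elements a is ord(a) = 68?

φ(137) = 137 − 1 = 136 = 2^3 · 17.
Since (Z/137Z)^× is cyclic of order 136, the number of elements of order d is φ(d) when d | 136 and 0 otherwise.
68 = 2^2 · 17 divides 136, and φ(68) = 32.

32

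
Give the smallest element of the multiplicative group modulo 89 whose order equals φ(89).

3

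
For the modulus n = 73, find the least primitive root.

5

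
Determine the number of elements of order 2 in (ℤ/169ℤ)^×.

φ(169) = φ(13^2) = 13·(13−1) = 156 = 2^2 · 3 · 13.
Since (Z/169Z)^× is cyclic of order 156, the number of elements of order d is φ(d) when d | 156 and 0 otherwise.
2 | 156, and φ(2) = 2 − 1 = 1.

1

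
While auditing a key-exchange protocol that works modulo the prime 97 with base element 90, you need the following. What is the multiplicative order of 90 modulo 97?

By Lagrange's theorem, ord_97(90) divides φ(97) = 97 − 1 = 96 = 2^5 · 3.
Divisors of 96: 1, 2, 3, 4, 6, 8, 12, 16, 24, 32, 48, 96.
Test each divisor d:
90^1 ≡ 90
90^2 ≡ 49
90^3 ≡ 45
90^4 ≡ 73
90^6 ≡ 85
90^8 ≡ 91
90^12 ≡ 47
90^16 ≡ 36
90^24 ≡ 75
90^32 ≡ 35
90^48 ≡ 96
90^96 ≡ 1
Therefore the multiplicative order of 90 modulo 97 is 96.

96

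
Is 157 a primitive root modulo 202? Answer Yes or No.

φ(202) = φ(2)·φ(101) = 1·100 = 100 = 2^2 · 5^2.
Test 157^(100/q) mod 202 for each prime factor q of 100:
157^50 ≡ 1 (mod 202)  [q = 2: ≡ 1 ✗]
157^20 ≡ 137 (mod 202)  [q = 5: ≢ 1 ✓]
The check at q = 2 fails, so 157 generates a proper subgroup.

No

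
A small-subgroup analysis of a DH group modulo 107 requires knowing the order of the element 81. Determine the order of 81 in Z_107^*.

53

The order of 81 must divide φ(107) = 107 − 1 = 106 = 2 · 53.
Divisors of 106: 1, 2, 53, 106.
Compute 81^d (mod 107) for the divisors d until we hit 1:
81^1 ≡ 81 (mod 107)
81^2 ≡ 34 (mod 107)
81^53 ≡ 1 (mod 107) ✓
The smallest such exponent is 53, so the order of 81 is 53.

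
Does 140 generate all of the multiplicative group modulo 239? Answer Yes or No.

Yes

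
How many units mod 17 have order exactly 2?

1

φ(17) = 17 − 1 = 16 = 2^4.
In a cyclic group of order 16, there are φ(d) elements of order d for each divisor d of 16, and zero for non-divisors.
2 | 16, and φ(2) = 2 − 1 = 1.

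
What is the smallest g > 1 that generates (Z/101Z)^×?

2

φ(101) = 101 − 1 = 100 = 2^2 · 5^2.
g is a primitive root iff g^(100/q) ≢ 1 (mod 101) for each prime q ∈ {2, 5}.
g = 2: 2^50 ≡ 100; 2^20 ≡ 95 — none is 1, so 2 is a primitive root.
Hence the least primitive root of 101 is 2.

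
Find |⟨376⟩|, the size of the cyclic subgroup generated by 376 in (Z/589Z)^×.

90

The order of 376 must divide φ(589) = φ(19·31) = (19−1)·(31−1) = 18·30 = 540 = 2^2 · 3^3 · 5.
Divisors of 540: 1, 2, 3, 4, 5, 6, 9, 10, 12, 15, 18, 20, 27, 30, 36, 45, 54, 60, 90, 108, 135, 180, 270, 540.
Compute 376^d (mod 589) for the divisors d until we hit 1:
376^1 ≡ 376 (mod 589)
376^2 ≡ 16 (mod 589)
376^3 ≡ 126 (mod 589)
376^4 ≡ 256 (mod 589)
376^5 ≡ 249 (mod 589)
376^6 ≡ 562 (mod 589)
376^9 ≡ 132 (mod 589)
376^10 ≡ 156 (mod 589)
376^12 ≡ 140 (mod 589)
376^15 ≡ 559 (mod 589)
376^18 ≡ 343 (mod 589)
376^20 ≡ 187 (mod 589)
376^27 ≡ 512 (mod 589)
376^30 ≡ 311 (mod 589)
376^36 ≡ 438 (mod 589)
376^45 ≡ 94 (mod 589)
376^54 ≡ 39 (mod 589)
376^60 ≡ 125 (mod 589)
376^90 ≡ 1 (mod 589) ✓
So ord_589(376) = 90.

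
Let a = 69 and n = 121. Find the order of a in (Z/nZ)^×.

55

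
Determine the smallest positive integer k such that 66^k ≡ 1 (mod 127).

42

The order of 66 must divide φ(127) = 127 − 1 = 126 = 2 · 3^2 · 7.
Divisors of 126: 1, 2, 3, 6, 7, 9, 14, 18, 21, 42, 63, 126.
Check 66^d mod 127 for each divisor in increasing order:
66^1 ≡ 66
66^2 ≡ 38
66^3 ≡ 95
66^6 ≡ 8
66^7 ≡ 20
66^9 ≡ 125
66^14 ≡ 19
66^18 ≡ 4
66^21 ≡ 126
66^42 ≡ 1
Therefore the multiplicative order of 66 modulo 127 is 42.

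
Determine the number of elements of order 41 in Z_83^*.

40

φ(83) = 83 − 1 = 82 = 2 · 41.
In a cyclic group of order 82, there are φ(d) elements of order d for each divisor d of 82, and zero for non-divisors.
41 | 82, and φ(41) = 41 − 1 = 40.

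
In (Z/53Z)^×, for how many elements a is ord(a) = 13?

12

φ(53) = 53 − 1 = 52 = 2^2 · 13.
In a cyclic group of order 52, there are φ(d) elements of order d for each divisor d of 52, and zero for non-divisors.
13 | 52, and φ(13) = 13 − 1 = 12.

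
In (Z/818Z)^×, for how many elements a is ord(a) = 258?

0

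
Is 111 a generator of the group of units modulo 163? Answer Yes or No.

No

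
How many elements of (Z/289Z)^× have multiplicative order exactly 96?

0

φ(289) = φ(17^2) = 17·(17−1) = 272 = 2^4 · 17.
Since (Z/289Z)^× is cyclic of order 272, the number of elements of order d is φ(d) when d | 272 and 0 otherwise.
Since 96 ∤ 272, the count is 0.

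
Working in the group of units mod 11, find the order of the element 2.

10

Since 2 ∈ (Z/11Z)^×, its order divides φ(11) = 11 − 1 = 10 = 2 · 5.
Divisors of 10: 1, 2, 5, 10.
Compute 2^d (mod 11) for the divisors d until we hit 1:
2^1 ≡ 2 (mod 11)
2^2 ≡ 4 (mod 11)
2^5 ≡ 10 (mod 11)
2^10 ≡ 1 (mod 11) ✓
The smallest such exponent is 10, so the order of 2 is 10.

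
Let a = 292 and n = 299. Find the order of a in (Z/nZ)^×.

The order of 292 must divide φ(299) = φ(13·23) = (13−1)·(23−1) = 12·22 = 264 = 2^3 · 3 · 11.
Divisors of 264: 1, 2, 3, 4, 6, 8, 11, 12, 22, 24, 33, 44, 66, 88, 132, 264.
Check 292^d mod 299 for each divisor in increasing order:
292^1 ≡ 292 (mod 299)
292^2 ≡ 49 (mod 299)
292^3 ≡ 255 (mod 299)
292^4 ≡ 9 (mod 299)
292^6 ≡ 142 (mod 299)
292^8 ≡ 81 (mod 299)
292^11 ≡ 24 (mod 299)
292^12 ≡ 131 (mod 299)
292^22 ≡ 277 (mod 299)
292^24 ≡ 118 (mod 299)
292^33 ≡ 70 (mod 299)
292^44 ≡ 185 (mod 299)
292^66 ≡ 116 (mod 299)
292^88 ≡ 139 (mod 299)
292^132 ≡ 1 (mod 299) ✓
Hence ord(292) = 132.

132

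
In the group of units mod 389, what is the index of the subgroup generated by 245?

4

The order of 245 must divide φ(389) = 389 − 1 = 388 = 2^2 · 97.
Divisors of 388: 1, 2, 4, 97, 194, 388.
Check 245^d mod 389 for each divisor in increasing order:
245^1 ≡ 245 (mod 389)
245^2 ≡ 119 (mod 389)
245^4 ≡ 157 (mod 389)
245^97 ≡ 1 (mod 389) ✓
So ord_389(245) = 97, hence |⟨245⟩| = 97.
[(Z/389Z)^× : ⟨245⟩] = 388/97 = 4.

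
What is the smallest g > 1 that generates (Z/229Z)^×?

6

φ(229) = 229 − 1 = 228 = 2^2 · 3 · 19.
Test candidates g = 2, 3, … against the prime factors q ∈ {2, 3, 19} of φ(229): g is a generator iff g^(228/q) ≢ 1 for every such q.
g = 2: 2^114 ≡ 228; 2^76 ≡ 1 — hits 1, so not a primitive root.
g = 3: 3^114 ≡ 1 — hits 1, so not a primitive root.
g = 4: 4^114 ≡ 1 — hits 1, so not a primitive root.
g = 5: 5^114 ≡ 1 — hits 1, so not a primitive root.
g = 6: 6^114 ≡ 228; 6^76 ≡ 134; 6^12 ≡ 165 — none is 1, so 6 is a primitive root.
So 6 is the smallest generator of (Z/229Z)^×.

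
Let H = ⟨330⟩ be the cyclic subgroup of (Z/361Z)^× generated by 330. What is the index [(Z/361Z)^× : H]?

6

The order of 330 must divide φ(361) = φ(19^2) = 19·(19−1) = 342 = 2 · 3^2 · 19.
Divisors of 342: 1, 2, 3, 6, 9, 18, 19, 38, 57, 114, 171, 342.
Check 330^d mod 361 for each divisor in increasing order:
330^1 ≡ 330 (mod 361)
330^2 ≡ 239 (mod 361)
330^3 ≡ 172 (mod 361)
330^6 ≡ 343 (mod 361)
330^9 ≡ 153 (mod 361)
330^18 ≡ 305 (mod 361)
330^19 ≡ 292 (mod 361)
330^38 ≡ 68 (mod 361)
330^57 ≡ 1 (mod 361) ✓
The order of 330 is 57, so the subgroup it generates has 57 elements.
The index is φ(361) / ord(330) = 342 / 57 = 6.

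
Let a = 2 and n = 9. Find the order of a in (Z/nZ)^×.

6

ord(2) | φ(9) = φ(3^2) = 3·(3−1) = 6 = 2 · 3.
Divisors of 6: 1, 2, 3, 6.
Test each divisor d:
2^1 ≡ 2 (mod 9)
2^2 ≡ 4 (mod 9)
2^3 ≡ 8 (mod 9)
2^6 ≡ 1 (mod 9) ✓
So ord_9(2) = 6.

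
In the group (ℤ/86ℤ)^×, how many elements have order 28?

0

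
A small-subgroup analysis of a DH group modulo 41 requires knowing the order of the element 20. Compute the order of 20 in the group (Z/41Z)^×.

The order of 20 must divide φ(41) = 41 − 1 = 40 = 2^3 · 5.
Divisors of 40: 1, 2, 4, 5, 8, 10, 20, 40.
Test each divisor d:
20^1 ≡ 20 (mod 41)
20^2 ≡ 31 (mod 41)
20^4 ≡ 18 (mod 41)
20^5 ≡ 32 (mod 41)
20^8 ≡ 37 (mod 41)
20^10 ≡ 40 (mod 41)
20^20 ≡ 1 (mod 41) ✓
Therefore the multiplicative order of 20 modulo 41 is 20.

20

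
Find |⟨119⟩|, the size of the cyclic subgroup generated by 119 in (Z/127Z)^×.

14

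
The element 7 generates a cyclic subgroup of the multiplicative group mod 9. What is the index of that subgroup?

2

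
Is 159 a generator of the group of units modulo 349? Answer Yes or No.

Yes

φ(349) = 349 − 1 = 348 = 2^2 · 3 · 29.
159 is a primitive root mod 349 iff 159^(φ(349)/q) ≢ 1 for every prime q | φ(349), i.e. q ∈ {2, 3, 29}.
159^174 ≡ 348 (mod 349)  [q = 2: ≢ 1 ✓]
159^116 ≡ 122 (mod 349)  [q = 3: ≢ 1 ✓]
159^12 ≡ 126 (mod 349)  [q = 29: ≢ 1 ✓]
Every test exponent gives a nontrivial residue, hence 159 generates the full group.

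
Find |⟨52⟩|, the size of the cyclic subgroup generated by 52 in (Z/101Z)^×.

ord(52) | φ(101) = 101 − 1 = 100 = 2^2 · 5^2.
Divisors of 100: 1, 2, 4, 5, 10, 20, 25, 50, 100.
Test each divisor d:
52^1 ≡ 52 (mod 101)
52^2 ≡ 78 (mod 101)
52^4 ≡ 24 (mod 101)
52^5 ≡ 36 (mod 101)
52^10 ≡ 84 (mod 101)
52^20 ≡ 87 (mod 101)
52^25 ≡ 1 (mod 101) ✓
So ord_101(52) = 25.

25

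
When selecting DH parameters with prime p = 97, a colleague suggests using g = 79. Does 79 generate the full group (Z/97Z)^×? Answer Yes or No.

No

φ(97) = 97 − 1 = 96 = 2^5 · 3.
An element g generates (Z/97Z)^× iff g^(96/q) ≢ 1 (mod 97) for each prime q ∈ {2, 3}.
79^48 ≡ 1 (mod 97)  [q = 2: ≡ 1 ✗]
79^32 ≡ 1 (mod 97)  [q = 3: ≡ 1 ✗]
Since 79^48 ≡ 1, the order of 79 divides 48 < 96, so 79 is not a primitive root.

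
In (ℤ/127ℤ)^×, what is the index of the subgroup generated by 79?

ord(79) | φ(127) = 127 − 1 = 126 = 2 · 3^2 · 7.
Divisors of 126: 1, 2, 3, 6, 7, 9, 14, 18, 21, 42, 63, 126.
Test each divisor d:
79^1 ≡ 79 (mod 127)
79^2 ≡ 18 (mod 127)
79^3 ≡ 25 (mod 127)
79^6 ≡ 117 (mod 127)
79^7 ≡ 99 (mod 127)
79^9 ≡ 4 (mod 127)
79^14 ≡ 22 (mod 127)
79^18 ≡ 16 (mod 127)
79^21 ≡ 19 (mod 127)
79^42 ≡ 107 (mod 127)
79^63 ≡ 1 (mod 127) ✓
The order of 79 is 63, so the subgroup it generates has 63 elements.
The index is φ(127) / ord(79) = 126 / 63 = 2.

2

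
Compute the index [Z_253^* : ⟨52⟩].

2

ord(52) | φ(253) = φ(11·23) = (11−1)·(23−1) = 10·22 = 220 = 2^2 · 5 · 11.
Divisors of 220: 1, 2, 4, 5, 10, 11, 20, 22, 44, 55, 110, 220.
Test each divisor d:
52^1 ≡ 52 (mod 253)
52^2 ≡ 174 (mod 253)
52^4 ≡ 169 (mod 253)
52^5 ≡ 186 (mod 253)
52^10 ≡ 188 (mod 253)
52^11 ≡ 162 (mod 253)
52^20 ≡ 177 (mod 253)
52^22 ≡ 185 (mod 253)
52^44 ≡ 70 (mod 253)
52^55 ≡ 208 (mod 253)
52^110 ≡ 1 (mod 253) ✓
The order of 52 is 110, so the subgroup it generates has 110 elements.
[(Z/253Z)^× : ⟨52⟩] = 220/110 = 2.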